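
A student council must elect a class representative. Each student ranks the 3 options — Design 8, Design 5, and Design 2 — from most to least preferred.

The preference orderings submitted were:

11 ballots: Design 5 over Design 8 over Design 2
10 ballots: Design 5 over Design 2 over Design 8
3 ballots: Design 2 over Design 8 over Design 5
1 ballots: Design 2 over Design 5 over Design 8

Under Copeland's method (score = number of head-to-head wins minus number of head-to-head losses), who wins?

Pairwise results:
  Design 8 vs Design 5: Design 5 wins 22–3.
  Design 8 vs Design 2: Design 2 wins 14–11.
  Design 5 vs Design 2: Design 5 wins 21–4.
Copeland scores (wins − losses):
  Design 8: 0 − 2 = -2
  Design 5: 2 − 0 = 2
  Design 2: 1 − 1 = 0
Design 5 has the best Copeland score.

Design 5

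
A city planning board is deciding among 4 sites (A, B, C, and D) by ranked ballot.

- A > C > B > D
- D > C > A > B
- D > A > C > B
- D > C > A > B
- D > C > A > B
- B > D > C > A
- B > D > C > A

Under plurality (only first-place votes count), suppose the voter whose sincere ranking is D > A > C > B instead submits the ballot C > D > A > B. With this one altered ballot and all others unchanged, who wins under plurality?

First-place totals with the altered ballot: A 1, B 2, C 1, D 3.
The winner is unchanged: still D.

D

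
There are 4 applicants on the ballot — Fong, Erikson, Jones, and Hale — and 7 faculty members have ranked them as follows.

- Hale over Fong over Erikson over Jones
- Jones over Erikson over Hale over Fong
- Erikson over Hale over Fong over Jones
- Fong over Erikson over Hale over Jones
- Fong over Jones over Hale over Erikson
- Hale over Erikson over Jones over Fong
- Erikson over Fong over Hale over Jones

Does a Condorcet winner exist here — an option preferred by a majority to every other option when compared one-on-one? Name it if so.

Head-to-head results (7 voters total):
Fong vs Erikson: Erikson wins 4–3.
Fong vs Jones: Fong wins 5–2.
Fong vs Hale: Hale wins 4–3.
Erikson vs Jones: Erikson wins 5–2.
Erikson vs Hale: Erikson wins 4–3.
Jones vs Hale: Hale wins 5–2.
Erikson beats each rival — Fong (4–3), Jones (5–2), Hale (4–3) — so Erikson is the Condorcet winner.

Erikson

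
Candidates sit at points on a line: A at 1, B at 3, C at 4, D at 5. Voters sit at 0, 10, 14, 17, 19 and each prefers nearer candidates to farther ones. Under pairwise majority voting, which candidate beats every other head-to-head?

D

With single-peaked preferences on a line, the Condorcet winner is the candidate closest to the median voter.
The median voter (position 14) is closest to D at 5.
Check: D vs C — voters closer to D: 4 of 5.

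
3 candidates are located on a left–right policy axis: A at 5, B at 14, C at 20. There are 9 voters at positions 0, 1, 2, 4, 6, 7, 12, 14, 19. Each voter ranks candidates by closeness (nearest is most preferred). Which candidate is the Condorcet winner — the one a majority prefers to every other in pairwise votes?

With single-peaked preferences on a line, the Condorcet winner is the candidate closest to the median voter.
The median voter (position 6) is closest to A at 5.
Check: A vs C — voters closer to A: 7 of 9.

A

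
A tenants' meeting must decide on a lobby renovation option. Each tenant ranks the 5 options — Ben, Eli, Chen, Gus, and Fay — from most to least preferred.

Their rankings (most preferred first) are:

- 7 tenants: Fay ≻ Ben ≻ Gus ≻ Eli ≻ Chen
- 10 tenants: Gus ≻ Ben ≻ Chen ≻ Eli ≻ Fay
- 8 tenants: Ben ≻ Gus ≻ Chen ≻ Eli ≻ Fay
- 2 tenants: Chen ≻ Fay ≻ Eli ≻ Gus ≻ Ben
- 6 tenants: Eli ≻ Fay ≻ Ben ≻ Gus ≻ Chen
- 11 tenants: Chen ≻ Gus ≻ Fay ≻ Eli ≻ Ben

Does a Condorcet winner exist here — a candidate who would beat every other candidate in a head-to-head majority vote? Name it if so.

Head-to-head results (44 voters total):
Ben vs Eli: Ben wins 25–19.
Ben vs Chen: Ben wins 31–13.
Ben vs Gus: Gus wins 23–21.
Ben vs Fay: Fay wins 26–18.
Eli vs Chen: Chen wins 31–13.
Eli vs Gus: Gus wins 36–8.
Eli vs Fay: Eli wins 24–20.
Chen vs Gus: Gus wins 31–13.
Chen vs Fay: Chen wins 31–13.
Gus vs Fay: Gus wins 29–15.
Gus beats each rival — Ben (23–21), Eli (36–8), Chen (31–13), Fay (29–15) — so Gus is the Condorcet winner.

Gus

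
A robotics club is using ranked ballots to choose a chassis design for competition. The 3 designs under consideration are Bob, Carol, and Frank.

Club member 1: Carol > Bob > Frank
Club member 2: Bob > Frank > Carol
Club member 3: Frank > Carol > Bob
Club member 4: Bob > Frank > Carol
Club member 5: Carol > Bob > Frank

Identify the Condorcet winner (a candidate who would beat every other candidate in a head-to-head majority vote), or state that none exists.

None — there is no Condorcet winner

Head-to-head results (5 voters total):
Bob vs Carol: Carol wins 3–2.
Bob vs Frank: Bob wins 4–1.
Carol vs Frank: Frank wins 3–2.
No candidate beats all others: Bob beats Frank beats Carol beats Bob, a majority cycle.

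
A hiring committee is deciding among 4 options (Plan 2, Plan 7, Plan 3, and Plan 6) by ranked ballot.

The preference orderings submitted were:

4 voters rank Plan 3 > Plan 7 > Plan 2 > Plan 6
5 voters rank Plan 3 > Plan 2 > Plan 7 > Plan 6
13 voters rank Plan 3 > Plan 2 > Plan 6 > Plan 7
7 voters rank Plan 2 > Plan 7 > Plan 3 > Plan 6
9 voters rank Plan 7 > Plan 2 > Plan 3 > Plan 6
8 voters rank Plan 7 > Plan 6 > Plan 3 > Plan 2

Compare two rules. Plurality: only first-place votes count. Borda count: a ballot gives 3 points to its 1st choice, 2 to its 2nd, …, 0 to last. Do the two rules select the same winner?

Plurality first-place counts: Plan 2 7, Plan 7 17, Plan 3 22, Plan 6 0 → Plan 3.
Borda totals: Plan 2 79, Plan 7 78, Plan 3 90, Plan 6 29 → Plan 3.
The two rules agree on Plan 3.

Yes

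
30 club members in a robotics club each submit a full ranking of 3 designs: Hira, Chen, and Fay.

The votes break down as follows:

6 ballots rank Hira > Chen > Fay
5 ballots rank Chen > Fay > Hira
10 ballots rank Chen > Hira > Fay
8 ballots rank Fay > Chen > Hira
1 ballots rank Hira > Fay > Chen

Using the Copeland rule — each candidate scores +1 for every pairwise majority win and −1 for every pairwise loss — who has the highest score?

Pairwise results:
  Hira vs Chen: Chen wins 23–7.
  Hira vs Fay: Hira wins 17–13.
  Chen vs Fay: Chen wins 21–9.
Copeland scores (wins − losses):
  Hira: 1 − 1 = 0
  Chen: 2 − 0 = 2
  Fay: 0 − 2 = -2
Chen has the best Copeland score.

Chen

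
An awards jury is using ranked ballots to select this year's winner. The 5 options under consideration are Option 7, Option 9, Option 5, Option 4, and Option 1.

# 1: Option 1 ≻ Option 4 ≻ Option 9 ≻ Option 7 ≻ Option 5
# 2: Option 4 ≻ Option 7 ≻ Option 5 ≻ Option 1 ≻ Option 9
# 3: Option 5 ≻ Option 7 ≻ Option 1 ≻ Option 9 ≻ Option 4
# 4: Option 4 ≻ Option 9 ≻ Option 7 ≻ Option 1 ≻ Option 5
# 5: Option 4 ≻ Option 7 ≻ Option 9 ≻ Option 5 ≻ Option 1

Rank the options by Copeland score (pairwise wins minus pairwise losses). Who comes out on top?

Option 4

Pairwise results:
  Option 7 vs Option 9: Option 7 wins 3–2.
  Option 7 vs Option 5: Option 7 wins 4–1.
  Option 7 vs Option 4: Option 4 wins 4–1.
  Option 7 vs Option 1: Option 7 wins 4–1.
  Option 9 vs Option 5: Option 9 wins 3–2.
  Option 9 vs Option 4: Option 4 wins 4–1.
  Option 9 vs Option 1: Option 1 wins 3–2.
  Option 5 vs Option 4: Option 4 wins 4–1.
  Option 5 vs Option 1: Option 5 wins 3–2.
  Option 4 vs Option 1: Option 4 wins 3–2.
Copeland scores (wins − losses):
  Option 7: 3 − 1 = 2
  Option 9: 1 − 3 = -2
  Option 5: 1 − 3 = -2
  Option 4: 4 − 0 = 4
  Option 1: 1 − 3 = -2
Option 4 has the best Copeland score.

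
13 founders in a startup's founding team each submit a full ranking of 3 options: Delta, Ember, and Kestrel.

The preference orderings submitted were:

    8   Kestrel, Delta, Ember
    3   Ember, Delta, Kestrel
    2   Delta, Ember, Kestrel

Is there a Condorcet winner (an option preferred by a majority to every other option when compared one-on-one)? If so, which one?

Head-to-head results (13 voters total):
Delta vs Ember: Delta wins 10–3.
Delta vs Kestrel: Kestrel wins 8–5.
Ember vs Kestrel: Kestrel wins 8–5.
Kestrel beats each rival — Delta (8–5), Ember (8–5) — so Kestrel is the Condorcet winner.

Kestrel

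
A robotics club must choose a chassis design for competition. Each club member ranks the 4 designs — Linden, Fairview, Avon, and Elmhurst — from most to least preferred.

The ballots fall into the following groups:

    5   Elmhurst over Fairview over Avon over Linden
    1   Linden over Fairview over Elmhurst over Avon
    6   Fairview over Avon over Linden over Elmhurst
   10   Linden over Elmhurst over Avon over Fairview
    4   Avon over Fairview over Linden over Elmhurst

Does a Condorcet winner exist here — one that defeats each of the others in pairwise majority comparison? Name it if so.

Head-to-head results (26 voters total):
Linden vs Fairview: Fairview wins 15–11.
Linden vs Avon: Avon wins 15–11.
Linden vs Elmhurst: Linden wins 21–5.
Fairview vs Avon: Avon wins 14–12.
Fairview vs Elmhurst: Elmhurst wins 15–11.
Avon vs Elmhurst: Elmhurst wins 16–10.
No candidate beats all others: Linden beats Elmhurst beats Fairview beats Linden, a majority cycle.

None — there is no Condorcet winner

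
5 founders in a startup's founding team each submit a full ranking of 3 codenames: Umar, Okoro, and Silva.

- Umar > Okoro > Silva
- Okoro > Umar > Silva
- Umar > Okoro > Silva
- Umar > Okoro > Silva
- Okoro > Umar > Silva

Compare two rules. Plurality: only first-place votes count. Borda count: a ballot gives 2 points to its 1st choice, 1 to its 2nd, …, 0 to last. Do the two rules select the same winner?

Plurality first-place counts: Umar 3, Okoro 2, Silva 0 → Umar.
Borda totals: Umar 8, Okoro 7, Silva 0 → Umar.
The two rules agree on Umar.

Yes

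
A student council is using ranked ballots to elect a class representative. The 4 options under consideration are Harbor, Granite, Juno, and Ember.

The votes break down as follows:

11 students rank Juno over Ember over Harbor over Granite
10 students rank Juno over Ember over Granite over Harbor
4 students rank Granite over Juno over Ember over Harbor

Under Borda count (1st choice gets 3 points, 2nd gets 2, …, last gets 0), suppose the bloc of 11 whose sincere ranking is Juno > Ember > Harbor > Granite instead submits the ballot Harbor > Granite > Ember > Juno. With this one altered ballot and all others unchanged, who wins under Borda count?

Borda totals with the altered ballot: Harbor 33, Granite 44, Juno 38, Ember 35.
The switch changes the winner from Juno to Granite.

Granite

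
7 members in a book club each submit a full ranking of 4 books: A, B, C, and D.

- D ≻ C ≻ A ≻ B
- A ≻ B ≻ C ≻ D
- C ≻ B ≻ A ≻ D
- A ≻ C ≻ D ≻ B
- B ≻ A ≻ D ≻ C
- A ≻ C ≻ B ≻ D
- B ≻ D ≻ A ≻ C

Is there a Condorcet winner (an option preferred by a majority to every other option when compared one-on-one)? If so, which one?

A

Head-to-head results (7 voters total):
A vs B: A wins 4–3.
A vs C: A wins 5–2.
A vs D: A wins 5–2.
B vs C: C wins 4–3.
B vs D: B wins 5–2.
C vs D: C wins 4–3.
A beats each rival — B (4–3), C (5–2), D (5–2) — so A is the Condorcet winner.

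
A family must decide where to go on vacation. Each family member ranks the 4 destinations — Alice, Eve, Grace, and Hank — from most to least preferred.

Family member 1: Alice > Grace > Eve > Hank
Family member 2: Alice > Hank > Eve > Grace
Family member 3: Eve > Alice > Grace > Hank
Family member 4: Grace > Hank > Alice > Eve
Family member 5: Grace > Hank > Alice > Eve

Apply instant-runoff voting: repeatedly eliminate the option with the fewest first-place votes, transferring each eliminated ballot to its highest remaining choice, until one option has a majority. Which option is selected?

Round 1: Alice 2, Grace 2, Eve 1, Hank 0. Hank has the fewest and is eliminated.
Round 2: Alice 2, Grace 2, Eve 1. Eve has the fewest and is eliminated.
Round 3: Alice 3, Grace 2. Alice has a majority.

Alice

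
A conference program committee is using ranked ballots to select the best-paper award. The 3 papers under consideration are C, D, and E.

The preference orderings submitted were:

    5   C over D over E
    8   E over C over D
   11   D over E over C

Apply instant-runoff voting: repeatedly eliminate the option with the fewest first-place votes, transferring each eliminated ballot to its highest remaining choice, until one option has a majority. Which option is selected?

D

Round 1: D 11, E 8, C 5. C has the fewest and is eliminated.
Round 2: D 16, E 8. D has a majority.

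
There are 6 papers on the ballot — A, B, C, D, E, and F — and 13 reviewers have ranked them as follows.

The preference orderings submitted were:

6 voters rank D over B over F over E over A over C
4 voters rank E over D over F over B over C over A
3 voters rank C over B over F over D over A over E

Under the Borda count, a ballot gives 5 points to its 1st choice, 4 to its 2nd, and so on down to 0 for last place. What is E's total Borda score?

32

Borda scores:
  A: 6·1 + 4·0 + 3·1 = 9
  B: 6·4 + 4·2 + 3·4 = 44
  C: 6·0 + 4·1 + 3·5 = 19
  D: 6·5 + 4·4 + 3·2 = 52
  E: 6·2 + 4·5 + 3·0 = 32
  F: 6·3 + 4·3 + 3·3 = 39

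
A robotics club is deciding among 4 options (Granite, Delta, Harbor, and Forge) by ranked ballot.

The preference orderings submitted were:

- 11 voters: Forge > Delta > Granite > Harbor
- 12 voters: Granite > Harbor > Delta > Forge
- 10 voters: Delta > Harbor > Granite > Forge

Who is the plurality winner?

First-place vote totals:
  Granite: 12
  Delta: 10
  Harbor: 0
  Forge: 11
Granite has the most first-place votes.

Granite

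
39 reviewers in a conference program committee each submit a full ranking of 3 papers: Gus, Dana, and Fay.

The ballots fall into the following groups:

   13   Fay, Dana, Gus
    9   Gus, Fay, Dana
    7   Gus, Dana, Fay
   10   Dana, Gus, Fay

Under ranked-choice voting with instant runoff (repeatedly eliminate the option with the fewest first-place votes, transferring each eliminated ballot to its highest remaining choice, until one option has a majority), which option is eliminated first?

Dana

Round 1: Gus 16, Fay 13, Dana 10. Dana has the fewest and is eliminated.
Round 2: Gus 26, Fay 13. Gus has a majority.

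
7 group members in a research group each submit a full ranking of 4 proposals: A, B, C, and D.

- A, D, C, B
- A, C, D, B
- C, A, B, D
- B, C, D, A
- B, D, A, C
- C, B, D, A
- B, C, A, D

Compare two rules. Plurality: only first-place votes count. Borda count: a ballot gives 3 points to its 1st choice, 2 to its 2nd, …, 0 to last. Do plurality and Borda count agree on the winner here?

Plurality first-place counts: A 2, B 3, C 2, D 0 → B.
Borda totals: A 10, B 12, C 13, D 7 → C.
The two rules disagree: plurality picks B, Borda picks C.

No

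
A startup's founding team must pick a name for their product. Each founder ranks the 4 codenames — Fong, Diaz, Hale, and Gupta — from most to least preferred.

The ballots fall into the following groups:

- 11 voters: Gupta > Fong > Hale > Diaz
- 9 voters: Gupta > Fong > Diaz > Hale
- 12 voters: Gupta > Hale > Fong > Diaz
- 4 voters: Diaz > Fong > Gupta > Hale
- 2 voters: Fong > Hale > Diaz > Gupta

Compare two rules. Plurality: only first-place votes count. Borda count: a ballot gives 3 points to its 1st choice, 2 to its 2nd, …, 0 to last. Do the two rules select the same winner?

Yes

Plurality first-place counts: Fong 2, Diaz 4, Hale 0, Gupta 32 → Gupta.
Borda totals: Fong 66, Diaz 23, Hale 39, Gupta 100 → Gupta.
The two rules agree on Gupta.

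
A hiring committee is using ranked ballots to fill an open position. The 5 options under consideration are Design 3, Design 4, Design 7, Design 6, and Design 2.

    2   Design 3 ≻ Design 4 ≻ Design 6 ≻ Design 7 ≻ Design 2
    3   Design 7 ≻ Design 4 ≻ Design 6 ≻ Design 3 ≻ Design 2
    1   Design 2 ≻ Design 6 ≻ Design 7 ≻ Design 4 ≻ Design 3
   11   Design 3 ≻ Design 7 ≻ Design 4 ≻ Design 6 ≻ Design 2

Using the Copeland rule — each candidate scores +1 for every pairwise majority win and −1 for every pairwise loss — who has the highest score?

Pairwise results:
  Design 3 vs Design 4: Design 3 wins 13–4.
  Design 3 vs Design 7: Design 3 wins 13–4.
  Design 3 vs Design 6: Design 3 wins 13–4.
  Design 3 vs Design 2: Design 3 wins 16–1.
  Design 4 vs Design 7: Design 7 wins 15–2.
  Design 4 vs Design 6: Design 4 wins 16–1.
  Design 4 vs Design 2: Design 4 wins 16–1.
  Design 7 vs Design 6: Design 7 wins 14–3.
  Design 7 vs Design 2: Design 7 wins 16–1.
  Design 6 vs Design 2: Design 6 wins 16–1.
Copeland scores (wins − losses):
  Design 3: 4 − 0 = 4
  Design 4: 2 − 2 = 0
  Design 7: 3 − 1 = 2
  Design 6: 1 − 3 = -2
  Design 2: 0 − 4 = -4
Design 3 has the best Copeland score.

Design 3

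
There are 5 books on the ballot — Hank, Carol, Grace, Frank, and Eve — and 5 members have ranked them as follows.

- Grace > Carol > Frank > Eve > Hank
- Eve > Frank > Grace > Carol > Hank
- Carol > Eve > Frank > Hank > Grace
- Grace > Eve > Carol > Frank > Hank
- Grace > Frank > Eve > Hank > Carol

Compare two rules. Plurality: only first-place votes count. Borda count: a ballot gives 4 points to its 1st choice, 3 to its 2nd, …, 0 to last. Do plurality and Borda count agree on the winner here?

Yes

Plurality first-place counts: Hank 0, Carol 1, Grace 3, Frank 0, Eve 1 → Grace.
Borda totals: Hank 2, Carol 10, Grace 14, Frank 11, Eve 13 → Grace.
The two rules agree on Grace.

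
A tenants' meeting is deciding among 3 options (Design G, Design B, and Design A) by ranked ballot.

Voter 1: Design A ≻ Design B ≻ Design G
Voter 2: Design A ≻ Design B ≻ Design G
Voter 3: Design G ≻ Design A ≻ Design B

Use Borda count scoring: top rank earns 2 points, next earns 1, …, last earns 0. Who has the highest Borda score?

Borda scores:
  Design G: 0 + 0 + 2 = 2
  Design B: 1 + 1 + 0 = 2
  Design A: 2 + 2 + 1 = 5
Design A has the highest total.

Design A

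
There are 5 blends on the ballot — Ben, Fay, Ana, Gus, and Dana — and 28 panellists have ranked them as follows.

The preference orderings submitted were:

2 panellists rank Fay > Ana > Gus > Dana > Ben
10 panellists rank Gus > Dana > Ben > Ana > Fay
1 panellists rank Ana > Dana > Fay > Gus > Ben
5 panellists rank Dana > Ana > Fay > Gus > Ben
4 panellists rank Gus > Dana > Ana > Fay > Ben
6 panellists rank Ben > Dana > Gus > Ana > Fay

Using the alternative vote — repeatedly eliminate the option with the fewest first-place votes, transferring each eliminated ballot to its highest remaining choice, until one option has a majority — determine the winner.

Round 1: Gus 14, Ben 6, Dana 5, Fay 2, Ana 1. Ana has the fewest and is eliminated.
Round 2: Gus 14, Ben 6, Dana 6, Fay 2. Fay has the fewest and is eliminated.
Round 3: Gus 16, Ben 6, Dana 6. Gus has a majority.

Gus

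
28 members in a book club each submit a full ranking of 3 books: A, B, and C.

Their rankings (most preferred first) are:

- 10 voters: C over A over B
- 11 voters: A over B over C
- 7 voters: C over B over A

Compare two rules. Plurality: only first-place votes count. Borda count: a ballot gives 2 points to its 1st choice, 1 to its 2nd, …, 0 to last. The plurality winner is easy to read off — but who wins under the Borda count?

Plurality first-place counts: A 11, B 0, C 17 → C.
Borda totals: A 32, B 18, C 34 → C.

C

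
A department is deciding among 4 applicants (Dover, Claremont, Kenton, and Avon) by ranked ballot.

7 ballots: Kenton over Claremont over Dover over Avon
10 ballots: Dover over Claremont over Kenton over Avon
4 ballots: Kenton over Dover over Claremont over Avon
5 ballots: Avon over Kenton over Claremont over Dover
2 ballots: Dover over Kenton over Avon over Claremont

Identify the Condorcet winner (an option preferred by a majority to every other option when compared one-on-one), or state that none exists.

Head-to-head results (28 voters total):
Dover vs Claremont: Dover wins 16–12.
Dover vs Kenton: Kenton wins 16–12.
Dover vs Avon: Dover wins 23–5.
Claremont vs Kenton: Kenton wins 18–10.
Claremont vs Avon: Claremont wins 21–7.
Kenton vs Avon: Kenton wins 23–5.
Kenton beats each rival — Dover (16–12), Claremont (18–10), Avon (23–5) — so Kenton is the Condorcet winner.

Kenton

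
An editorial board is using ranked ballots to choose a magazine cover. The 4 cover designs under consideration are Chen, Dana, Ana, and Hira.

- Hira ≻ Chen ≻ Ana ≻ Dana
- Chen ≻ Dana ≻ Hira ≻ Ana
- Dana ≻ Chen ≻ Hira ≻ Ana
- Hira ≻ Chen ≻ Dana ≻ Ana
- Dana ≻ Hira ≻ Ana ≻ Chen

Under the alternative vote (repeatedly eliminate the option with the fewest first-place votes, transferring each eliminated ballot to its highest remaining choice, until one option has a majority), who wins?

Round 1: Dana 2, Hira 2, Chen 1, Ana 0. Ana has the fewest and is eliminated.
Round 2: Dana 2, Hira 2, Chen 1. Chen has the fewest and is eliminated.
Round 3: Dana 3, Hira 2. Dana has a majority.

Dana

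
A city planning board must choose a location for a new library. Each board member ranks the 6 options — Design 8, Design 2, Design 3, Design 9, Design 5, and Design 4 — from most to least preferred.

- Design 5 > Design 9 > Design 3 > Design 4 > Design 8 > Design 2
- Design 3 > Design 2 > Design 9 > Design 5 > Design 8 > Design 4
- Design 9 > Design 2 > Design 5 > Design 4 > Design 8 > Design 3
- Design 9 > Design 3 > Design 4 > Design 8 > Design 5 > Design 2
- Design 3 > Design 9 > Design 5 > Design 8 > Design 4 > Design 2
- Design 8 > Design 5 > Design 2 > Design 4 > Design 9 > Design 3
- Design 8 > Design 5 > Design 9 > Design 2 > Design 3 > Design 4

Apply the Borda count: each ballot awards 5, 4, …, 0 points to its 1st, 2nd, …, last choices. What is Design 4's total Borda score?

Borda scores:
  Design 8: 1 + 1 + 1 + 2 + 2 + 5 + 5 = 17
  Design 2: 0 + 4 + 4 + 0 + 0 + 3 + 2 = 13
  Design 3: 3 + 5 + 0 + 4 + 5 + 0 + 1 = 18
  Design 9: 4 + 3 + 5 + 5 + 4 + 1 + 3 = 25
  Design 5: 5 + 2 + 3 + 1 + 3 + 4 + 4 = 22
  Design 4: 2 + 0 + 2 + 3 + 1 + 2 + 0 = 10

10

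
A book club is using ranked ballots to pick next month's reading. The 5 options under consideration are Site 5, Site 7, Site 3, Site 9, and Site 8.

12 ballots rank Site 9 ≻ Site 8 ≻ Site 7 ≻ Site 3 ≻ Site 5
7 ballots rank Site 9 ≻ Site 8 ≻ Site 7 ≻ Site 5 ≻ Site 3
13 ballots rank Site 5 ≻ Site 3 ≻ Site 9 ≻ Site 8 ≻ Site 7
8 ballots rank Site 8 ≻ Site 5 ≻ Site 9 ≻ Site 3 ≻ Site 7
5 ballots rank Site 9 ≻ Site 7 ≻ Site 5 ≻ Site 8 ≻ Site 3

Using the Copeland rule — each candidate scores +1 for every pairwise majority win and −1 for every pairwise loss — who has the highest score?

Site 9

Pairwise results:
  Site 5 vs Site 7: Site 7 wins 24–21.
  Site 5 vs Site 3: Site 5 wins 33–12.
  Site 5 vs Site 9: Site 9 wins 24–21.
  Site 5 vs Site 8: Site 8 wins 27–18.
  Site 7 vs Site 3: Site 7 wins 24–21.
  Site 7 vs Site 9: Site 9 wins 45–0.
  Site 7 vs Site 8: Site 8 wins 40–5.
  Site 3 vs Site 9: Site 9 wins 32–13.
  Site 3 vs Site 8: Site 8 wins 32–13.
  Site 9 vs Site 8: Site 9 wins 37–8.
Copeland scores (wins − losses):
  Site 5: 1 − 3 = -2
  Site 7: 2 − 2 = 0
  Site 3: 0 − 4 = -4
  Site 9: 4 − 0 = 4
  Site 8: 3 − 1 = 2
Site 9 has the best Copeland score.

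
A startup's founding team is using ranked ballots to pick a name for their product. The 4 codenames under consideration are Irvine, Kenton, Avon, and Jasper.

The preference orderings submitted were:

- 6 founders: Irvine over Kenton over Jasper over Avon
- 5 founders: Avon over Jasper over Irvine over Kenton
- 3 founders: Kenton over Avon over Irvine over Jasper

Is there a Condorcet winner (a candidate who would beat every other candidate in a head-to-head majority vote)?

No

Head-to-head results (14 voters total):
Irvine vs Kenton: Irvine wins 11–3.
Irvine vs Avon: Avon wins 8–6.
Irvine vs Jasper: Irvine wins 9–5.
Kenton vs Avon: Kenton wins 9–5.
Kenton vs Jasper: Kenton wins 9–5.
Avon vs Jasper: Avon wins 8–6.
No candidate beats all others: Irvine beats Kenton beats Avon beats Irvine, a majority cycle.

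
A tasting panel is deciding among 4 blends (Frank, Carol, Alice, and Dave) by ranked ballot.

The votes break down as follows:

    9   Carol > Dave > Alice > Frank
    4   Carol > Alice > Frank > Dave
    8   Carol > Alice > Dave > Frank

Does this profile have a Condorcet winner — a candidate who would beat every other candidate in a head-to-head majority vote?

Yes

Head-to-head results (21 voters total):
Frank vs Carol: Carol wins 21–0.
Frank vs Alice: Alice wins 21–0.
Frank vs Dave: Dave wins 17–4.
Carol vs Alice: Carol wins 21–0.
Carol vs Dave: Carol wins 21–0.
Alice vs Dave: Alice wins 12–9.
Carol beats each rival — Frank (21–0), Alice (21–0), Dave (21–0) — so Carol is the Condorcet winner.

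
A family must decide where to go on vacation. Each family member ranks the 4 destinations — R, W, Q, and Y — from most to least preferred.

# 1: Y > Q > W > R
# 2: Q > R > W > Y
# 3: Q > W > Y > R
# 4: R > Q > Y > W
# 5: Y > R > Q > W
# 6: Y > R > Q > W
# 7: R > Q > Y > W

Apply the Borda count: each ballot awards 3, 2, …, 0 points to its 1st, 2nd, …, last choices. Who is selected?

Borda scores:
  R: 0 + 2 + 0 + 3 + 2 + 2 + 3 = 12
  W: 1 + 1 + 2 + 0 + 0 + 0 + 0 = 4
  Q: 2 + 3 + 3 + 2 + 1 + 1 + 2 = 14
  Y: 3 + 0 + 1 + 1 + 3 + 3 + 1 = 12
Q has the highest total.

Q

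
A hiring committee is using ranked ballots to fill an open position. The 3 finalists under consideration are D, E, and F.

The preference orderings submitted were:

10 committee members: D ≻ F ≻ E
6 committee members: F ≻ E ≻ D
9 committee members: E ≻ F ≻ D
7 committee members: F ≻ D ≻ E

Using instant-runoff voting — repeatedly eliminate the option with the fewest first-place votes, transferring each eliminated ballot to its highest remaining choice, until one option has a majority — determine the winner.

F

Round 1: F 13, D 10, E 9. E has the fewest and is eliminated.
Round 2: F 22, D 10. F has a majority.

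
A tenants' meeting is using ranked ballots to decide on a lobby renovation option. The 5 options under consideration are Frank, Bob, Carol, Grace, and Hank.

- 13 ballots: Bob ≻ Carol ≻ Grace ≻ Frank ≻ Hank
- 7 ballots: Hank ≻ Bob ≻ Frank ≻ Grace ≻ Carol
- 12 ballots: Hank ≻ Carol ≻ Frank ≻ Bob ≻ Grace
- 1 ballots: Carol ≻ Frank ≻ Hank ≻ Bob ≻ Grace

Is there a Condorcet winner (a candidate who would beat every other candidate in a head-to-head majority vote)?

Head-to-head results (33 voters total):
Frank vs Bob: Bob wins 20–13.
Frank vs Carol: Carol wins 26–7.
Frank vs Grace: Frank wins 20–13.
Frank vs Hank: Hank wins 19–14.
Bob vs Carol: Bob wins 20–13.
Bob vs Grace: Bob wins 33–0.
Bob vs Hank: Hank wins 20–13.
Carol vs Grace: Carol wins 26–7.
Carol vs Hank: Hank wins 19–14.
Grace vs Hank: Hank wins 20–13.
Hank beats each rival — Frank (19–14), Bob (20–13), Carol (19–14), Grace (20–13) — so Hank is the Condorcet winner.

Yes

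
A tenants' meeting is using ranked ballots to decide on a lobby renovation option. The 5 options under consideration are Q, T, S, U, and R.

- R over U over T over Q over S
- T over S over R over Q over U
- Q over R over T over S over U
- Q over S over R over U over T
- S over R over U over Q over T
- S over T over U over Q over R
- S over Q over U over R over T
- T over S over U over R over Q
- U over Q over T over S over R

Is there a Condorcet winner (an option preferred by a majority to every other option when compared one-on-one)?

No

Head-to-head results (9 voters total):
Q vs T: Q wins 5–4.
Q vs S: S wins 5–4.
Q vs U: U wins 5–4.
Q vs R: Q wins 5–4.
T vs S: T wins 5–4.
T vs U: U wins 5–4.
T vs R: R wins 5–4.
S vs U: S wins 7–2.
S vs R: S wins 7–2.
U vs R: R wins 5–4.
No candidate beats all others: Q beats T beats S beats Q, a majority cycle.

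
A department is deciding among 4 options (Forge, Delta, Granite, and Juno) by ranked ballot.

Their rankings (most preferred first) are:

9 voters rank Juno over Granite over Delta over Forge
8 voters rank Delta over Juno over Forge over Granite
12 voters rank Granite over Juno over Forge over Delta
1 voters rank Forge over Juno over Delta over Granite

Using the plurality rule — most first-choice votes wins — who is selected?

First-place vote totals:
  Forge: 1
  Delta: 8
  Granite: 12
  Juno: 9
Granite has the most first-place votes.

Granite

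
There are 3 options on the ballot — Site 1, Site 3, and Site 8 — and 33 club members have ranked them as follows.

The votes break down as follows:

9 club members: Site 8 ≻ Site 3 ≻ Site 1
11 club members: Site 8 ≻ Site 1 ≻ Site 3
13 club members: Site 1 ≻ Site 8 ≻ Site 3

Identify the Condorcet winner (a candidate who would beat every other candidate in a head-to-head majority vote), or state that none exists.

Site 8

Head-to-head results (33 voters total):
Site 1 vs Site 3: Site 1 wins 24–9.
Site 1 vs Site 8: Site 8 wins 20–13.
Site 3 vs Site 8: Site 8 wins 33–0.
Site 8 beats each rival — Site 1 (20–13), Site 3 (33–0) — so Site 8 is the Condorcet winner.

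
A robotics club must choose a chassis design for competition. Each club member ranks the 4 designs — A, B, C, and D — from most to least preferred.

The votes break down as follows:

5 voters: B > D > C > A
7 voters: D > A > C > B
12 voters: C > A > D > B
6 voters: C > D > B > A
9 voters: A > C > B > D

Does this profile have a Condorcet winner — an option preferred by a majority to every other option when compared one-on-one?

Head-to-head results (39 voters total):
A vs B: A wins 28–11.
A vs C: C wins 23–16.
A vs D: A wins 21–18.
B vs C: C wins 34–5.
B vs D: D wins 25–14.
C vs D: C wins 27–12.
C beats each rival — A (23–16), B (34–5), D (27–12) — so C is the Condorcet winner.

Yes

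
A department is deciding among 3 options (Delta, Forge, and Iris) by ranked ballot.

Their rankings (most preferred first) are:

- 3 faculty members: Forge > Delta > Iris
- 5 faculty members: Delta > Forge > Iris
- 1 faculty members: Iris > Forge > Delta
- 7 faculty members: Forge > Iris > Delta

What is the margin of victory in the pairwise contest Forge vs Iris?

Ballots ranking Forge above Iris: 3+5+7 = 15.
Ballots ranking Iris above Forge: 1.
Forge wins 15–1, a margin of 14.

14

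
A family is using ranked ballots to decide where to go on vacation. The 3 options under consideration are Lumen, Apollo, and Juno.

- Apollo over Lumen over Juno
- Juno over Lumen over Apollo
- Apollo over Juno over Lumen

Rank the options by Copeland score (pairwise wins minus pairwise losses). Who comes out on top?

Apollo

Pairwise results:
  Lumen vs Apollo: Apollo wins 2–1.
  Lumen vs Juno: Juno wins 2–1.
  Apollo vs Juno: Apollo wins 2–1.
Copeland scores (wins − losses):
  Lumen: 0 − 2 = -2
  Apollo: 2 − 0 = 2
  Juno: 1 − 1 = 0
Apollo has the best Copeland score.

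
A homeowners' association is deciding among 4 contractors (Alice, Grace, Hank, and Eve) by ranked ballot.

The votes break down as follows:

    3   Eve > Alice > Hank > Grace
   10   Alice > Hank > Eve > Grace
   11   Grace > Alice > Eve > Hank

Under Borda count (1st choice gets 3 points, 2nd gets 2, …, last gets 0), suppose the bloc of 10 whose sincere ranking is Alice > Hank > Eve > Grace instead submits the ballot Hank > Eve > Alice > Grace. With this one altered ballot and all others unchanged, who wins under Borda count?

Eve

Borda totals with the altered ballot: Alice 38, Grace 33, Hank 33, Eve 40.
The switch changes the winner from Alice to Eve.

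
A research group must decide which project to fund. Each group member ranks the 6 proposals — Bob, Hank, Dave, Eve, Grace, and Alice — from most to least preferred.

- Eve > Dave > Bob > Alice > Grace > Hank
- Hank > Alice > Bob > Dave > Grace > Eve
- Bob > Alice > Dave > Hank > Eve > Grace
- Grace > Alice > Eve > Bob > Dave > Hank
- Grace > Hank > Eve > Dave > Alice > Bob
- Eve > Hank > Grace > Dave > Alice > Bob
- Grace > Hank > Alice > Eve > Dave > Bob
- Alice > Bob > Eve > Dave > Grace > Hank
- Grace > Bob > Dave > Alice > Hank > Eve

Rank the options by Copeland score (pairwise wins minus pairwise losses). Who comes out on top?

Grace

Pairwise results:
  Bob vs Hank: Bob wins 5–4.
  Bob vs Dave: Bob wins 5–4.
  Bob vs Eve: Eve wins 5–4.
  Bob vs Grace: Grace wins 5–4.
  Bob vs Alice: Alice wins 6–3.
  Hank vs Dave: Dave wins 5–4.
  Hank vs Eve: Hank wins 5–4.
  Hank vs Grace: Grace wins 6–3.
  Hank vs Alice: Alice wins 5–4.
  Dave vs Eve: Eve wins 6–3.
  Dave vs Grace: Grace wins 5–4.
  Dave vs Alice: Alice wins 5–4.
  Eve vs Grace: Grace wins 5–4.
  Eve vs Alice: Alice wins 6–3.
  Grace vs Alice: Grace wins 5–4.
Copeland scores (wins − losses):
  Bob: 2 − 3 = -1
  Hank: 1 − 4 = -3
  Dave: 1 − 4 = -3
  Eve: 2 − 3 = -1
  Grace: 5 − 0 = 5
  Alice: 4 − 1 = 3
Grace has the best Copeland score.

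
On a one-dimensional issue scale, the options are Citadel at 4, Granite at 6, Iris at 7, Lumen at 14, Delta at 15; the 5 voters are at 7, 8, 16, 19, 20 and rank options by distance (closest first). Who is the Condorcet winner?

Delta

With single-peaked preferences on a line, the Condorcet winner is the candidate closest to the median voter.
The median voter (position 16) is closest to Delta at 15.
Check: Delta vs Lumen — voters closer to Delta: 3 of 5.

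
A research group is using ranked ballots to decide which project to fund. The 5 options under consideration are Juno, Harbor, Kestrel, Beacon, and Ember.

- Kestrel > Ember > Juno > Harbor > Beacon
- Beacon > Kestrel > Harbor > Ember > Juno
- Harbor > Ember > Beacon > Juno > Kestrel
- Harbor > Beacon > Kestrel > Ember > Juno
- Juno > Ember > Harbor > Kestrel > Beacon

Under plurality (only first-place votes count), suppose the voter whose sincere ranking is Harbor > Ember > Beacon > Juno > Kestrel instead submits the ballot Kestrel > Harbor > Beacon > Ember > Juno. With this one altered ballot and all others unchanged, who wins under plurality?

First-place totals with the altered ballot: Juno 1, Harbor 1, Kestrel 2, Beacon 1, Ember 0.
The switch changes the winner from Harbor to Kestrel.

Kestrel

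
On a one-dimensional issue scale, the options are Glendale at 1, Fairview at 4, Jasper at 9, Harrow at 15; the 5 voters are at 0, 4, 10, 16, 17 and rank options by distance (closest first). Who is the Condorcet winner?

Jasper

With single-peaked preferences on a line, the Condorcet winner is the candidate closest to the median voter.
The median voter (position 10) is closest to Jasper at 9.
Check: Jasper vs Harrow — voters closer to Jasper: 3 of 5.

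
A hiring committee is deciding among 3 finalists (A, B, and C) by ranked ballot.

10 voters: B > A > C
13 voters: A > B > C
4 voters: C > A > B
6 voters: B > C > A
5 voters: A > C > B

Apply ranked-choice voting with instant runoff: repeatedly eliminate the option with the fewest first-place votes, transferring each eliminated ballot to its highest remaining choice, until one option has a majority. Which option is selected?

A

Round 1: A 18, B 16, C 4. C has the fewest and is eliminated.
Round 2: A 22, B 16. A has a majority.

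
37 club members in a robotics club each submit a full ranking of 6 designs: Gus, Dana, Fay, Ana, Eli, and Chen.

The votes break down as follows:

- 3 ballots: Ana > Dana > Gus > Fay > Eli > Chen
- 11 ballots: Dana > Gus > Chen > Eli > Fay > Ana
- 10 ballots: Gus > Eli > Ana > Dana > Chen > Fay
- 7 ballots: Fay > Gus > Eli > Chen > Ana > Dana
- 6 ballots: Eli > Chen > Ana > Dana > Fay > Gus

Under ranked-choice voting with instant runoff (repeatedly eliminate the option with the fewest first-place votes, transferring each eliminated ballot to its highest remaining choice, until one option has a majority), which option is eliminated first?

Round 1: Dana 11, Gus 10, Fay 7, Eli 6, Ana 3, Chen 0. Chen has the fewest and is eliminated.
Round 2: Dana 11, Gus 10, Fay 7, Eli 6, Ana 3. Ana has the fewest and is eliminated.
Round 3: Dana 14, Gus 10, Fay 7, Eli 6. Eli has the fewest and is eliminated.
Round 4: Dana 20, Gus 10, Fay 7. Dana has a majority.

Chen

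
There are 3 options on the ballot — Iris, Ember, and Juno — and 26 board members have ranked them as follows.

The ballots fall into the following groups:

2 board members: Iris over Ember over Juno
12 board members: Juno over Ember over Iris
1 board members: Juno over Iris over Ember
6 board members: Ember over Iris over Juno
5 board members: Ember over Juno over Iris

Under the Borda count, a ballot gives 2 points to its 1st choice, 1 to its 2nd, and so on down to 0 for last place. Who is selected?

Borda scores:
  Iris: 2·2 + 12·0 + 1 + 6·1 + 5·0 = 11
  Ember: 2·1 + 12·1 + 0 + 6·2 + 5·2 = 36
  Juno: 2·0 + 12·2 + 2 + 6·0 + 5·1 = 31
Ember has the highest total.

Ember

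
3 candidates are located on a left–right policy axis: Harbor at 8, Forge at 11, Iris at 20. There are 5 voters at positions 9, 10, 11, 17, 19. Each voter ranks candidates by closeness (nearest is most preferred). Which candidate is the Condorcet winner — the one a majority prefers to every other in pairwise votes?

Forge

With single-peaked preferences on a line, the Condorcet winner is the candidate closest to the median voter.
The median voter (position 11) is closest to Forge at 11.
Check: Forge vs Harbor — voters closer to Forge: 4 of 5.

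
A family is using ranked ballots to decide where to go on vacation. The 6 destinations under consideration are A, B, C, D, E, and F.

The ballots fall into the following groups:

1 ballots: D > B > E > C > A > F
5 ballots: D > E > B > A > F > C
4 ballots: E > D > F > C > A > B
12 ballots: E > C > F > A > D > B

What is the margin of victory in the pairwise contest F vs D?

2

Ballots ranking F above D: 12.
Ballots ranking D above F: 1+5+4 = 10.
F wins 12–10, a margin of 2.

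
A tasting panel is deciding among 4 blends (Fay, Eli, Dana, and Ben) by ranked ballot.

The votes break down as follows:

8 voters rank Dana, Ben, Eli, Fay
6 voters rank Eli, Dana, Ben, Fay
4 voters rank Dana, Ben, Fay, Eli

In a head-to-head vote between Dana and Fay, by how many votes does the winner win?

18

Ballots ranking Dana above Fay: 8+6+4 = 18.
Ballots ranking Fay above Dana: 0.
Dana wins 18–0, a margin of 18.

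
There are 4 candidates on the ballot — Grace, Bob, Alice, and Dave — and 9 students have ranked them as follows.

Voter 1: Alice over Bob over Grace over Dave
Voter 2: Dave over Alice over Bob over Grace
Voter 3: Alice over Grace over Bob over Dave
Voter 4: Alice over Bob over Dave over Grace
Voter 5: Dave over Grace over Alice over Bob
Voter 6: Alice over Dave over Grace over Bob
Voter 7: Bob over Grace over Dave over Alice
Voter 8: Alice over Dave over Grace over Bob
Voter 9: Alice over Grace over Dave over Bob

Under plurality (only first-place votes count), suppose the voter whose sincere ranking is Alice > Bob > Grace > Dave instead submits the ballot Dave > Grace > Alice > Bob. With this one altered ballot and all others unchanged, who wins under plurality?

First-place totals with the altered ballot: Grace 0, Bob 1, Alice 5, Dave 3.
The winner is unchanged: still Alice.

Alice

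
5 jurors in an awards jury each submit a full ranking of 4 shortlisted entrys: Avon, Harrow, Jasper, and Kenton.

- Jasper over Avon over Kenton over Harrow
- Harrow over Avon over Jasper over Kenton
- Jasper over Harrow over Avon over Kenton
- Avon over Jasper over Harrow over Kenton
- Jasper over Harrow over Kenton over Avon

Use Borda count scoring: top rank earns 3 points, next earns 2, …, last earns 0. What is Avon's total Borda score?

Borda scores:
  Avon: 2 + 2 + 1 + 3 + 0 = 8
  Harrow: 0 + 3 + 2 + 1 + 2 = 8
  Jasper: 3 + 1 + 3 + 2 + 3 = 12
  Kenton: 1 + 0 + 0 + 0 + 1 = 2

8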